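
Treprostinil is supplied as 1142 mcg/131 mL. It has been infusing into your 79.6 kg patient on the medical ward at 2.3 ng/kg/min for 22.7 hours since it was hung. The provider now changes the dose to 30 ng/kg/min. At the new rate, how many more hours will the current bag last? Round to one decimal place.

Initial rate:
Dose = 2.3 ng/kg/min × 79.6 kg = 183.08 ng/min
183.08 ng/min × 60 min/hr = 10984.8 ng/hr
Concentration = 1142 mcg ÷ 131 mL = 8.717557 mcg/mL = 8717.557 ng/mL
Rate = 10984.8 ng/hr ÷ 8717.557 ng/mL = 1.260078 mL/hr
Volume infused so far = 1.260078 mL/hr × 22.7 hr = 28.60377 mL
Volume remaining = 131 − 28.60377 = 102.3962 mL
New rate:
Dose = 30 ng/kg/min × 79.6 kg = 2388 ng/min
2388 ng/min × 60 min/hr = 143280 ng/hr
Rate = 143280 ng/hr ÷ 8717.557 ng/mL = 16.4358 mL/hr
Time remaining = 102.3962 mL ÷ 16.4358 mL/hr = 6.230074 hr

6.2 hours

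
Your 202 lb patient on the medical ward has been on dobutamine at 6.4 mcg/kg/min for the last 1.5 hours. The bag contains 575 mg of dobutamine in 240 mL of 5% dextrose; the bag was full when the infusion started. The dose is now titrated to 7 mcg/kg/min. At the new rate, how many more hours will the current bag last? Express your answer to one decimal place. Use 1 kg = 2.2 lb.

13.5 hours

Initial rate:
Weight = 202 lb ÷ 2.2 lb/kg = 91.81818 kg
Dose = 6.4 mcg/kg/min × 91.81818 kg = 587.6364 mcg/min
587.6364 mcg/min × 60 min/hr = 35258.18 mcg/hr
Concentration = 575 mg ÷ 240 mL = 2.395833 mg/mL = 2395.833 mcg/mL
Rate = 35258.18 mcg/hr ÷ 2395.833 mcg/mL = 14.71646 mL/hr
Volume infused so far = 14.71646 mL/hr × 1.5 hr = 22.07469 mL
Volume remaining = 240 − 22.07469 = 217.9253 mL
New rate:
Dose = 7 mcg/kg/min × 91.81818 kg = 642.7273 mcg/min
642.7273 mcg/min × 60 min/hr = 38563.64 mcg/hr
Rate = 38563.64 mcg/hr ÷ 2395.833 mcg/mL = 16.09613 mL/hr
Time remaining = 217.9253 mL ÷ 16.09613 mL/hr = 13.53899 hr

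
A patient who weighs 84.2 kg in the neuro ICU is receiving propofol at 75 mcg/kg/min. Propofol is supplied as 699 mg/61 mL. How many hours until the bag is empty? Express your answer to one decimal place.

1.8 hours

Dose = 75 mcg/kg/min × 84.2 kg = 6315 mcg/min
6315 mcg/min × 60 min/hr = 378900 mcg/hr
Concentration = 699 mg ÷ 61 mL = 11.45902 mg/mL = 11459.02 mcg/mL
Rate = 378900 mcg/hr ÷ 11459.02 mcg/mL = 33.06567 mL/hr
Duration = 61 mL ÷ 33.06567 mL/hr = 1.844814 hr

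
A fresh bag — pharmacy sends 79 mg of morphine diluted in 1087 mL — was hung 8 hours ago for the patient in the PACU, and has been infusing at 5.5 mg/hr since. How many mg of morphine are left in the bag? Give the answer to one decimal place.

35.0 mg

Concentration = 79 mg ÷ 1087 mL = 0.07267709 mg/mL
Rate = 5.5 mg/hr ÷ 0.07267709 mg/mL = 75.67722 mL/hr
Volume infused = 75.67722 mL/hr × 8 hr = 605.4177 mL
Volume remaining = 1087 − 605.4177 = 481.5823 mL
Drug remaining = 481.5823 mL × 0.07267709 mg/mL = 35 mg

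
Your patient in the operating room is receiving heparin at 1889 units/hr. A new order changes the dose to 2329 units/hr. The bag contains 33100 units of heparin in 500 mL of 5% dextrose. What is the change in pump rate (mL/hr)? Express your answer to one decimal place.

At the current dose:
Concentration = 33100 units ÷ 500 mL = 66.2 units/mL
Rate = 1889 units/hr ÷ 66.2 units/mL = 28.53474 mL/hr
At the new dose:
Rate = 2329 units/hr ÷ 66.2 units/mL = 35.18127 mL/hr
Change = 35.18127 − 28.53474 = 6.646526 mL/hr → 6.646526 mL/hr increase

6.6 mL/hr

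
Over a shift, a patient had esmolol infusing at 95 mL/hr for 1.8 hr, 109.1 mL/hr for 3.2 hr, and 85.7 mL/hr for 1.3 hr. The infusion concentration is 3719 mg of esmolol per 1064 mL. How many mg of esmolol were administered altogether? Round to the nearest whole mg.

2207 mg

Concentration = 3719 mg ÷ 1064 mL = 3.495301 mg/mL
Stage 1: 95 mL/hr × 1.8 hr = 171 mL → 171 mL × 3.495301 mg/mL = 597.6964 mg
Stage 2: 109.1 mL/hr × 3.2 hr = 349.12 mL → 349.12 mL × 3.495301 mg/mL = 1220.279 mg
Stage 3: 85.7 mL/hr × 1.3 hr = 111.41 mL → 111.41 mL × 3.495301 mg/mL = 389.4115 mg
Total = 597.6964 + 1220.279 + 389.4115 = 2207.387 mg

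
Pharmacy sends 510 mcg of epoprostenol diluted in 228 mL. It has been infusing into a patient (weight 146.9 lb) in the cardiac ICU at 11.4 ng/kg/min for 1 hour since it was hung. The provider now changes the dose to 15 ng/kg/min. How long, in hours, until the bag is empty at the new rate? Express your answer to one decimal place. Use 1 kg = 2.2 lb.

7.7 hours

Initial rate:
Weight = 146.9 lb ÷ 2.2 lb/kg = 66.77273 kg
Dose = 11.4 ng/kg/min × 66.77273 kg = 761.2091 ng/min
761.2091 ng/min × 60 min/hr = 45672.55 ng/hr
Concentration = 510 mcg ÷ 228 mL = 2.236842 mcg/mL = 2236.842 ng/mL
Rate = 45672.55 ng/hr ÷ 2236.842 ng/mL = 20.41831 mL/hr
Volume infused so far = 20.41831 mL/hr × 1 hr = 20.41831 mL
Volume remaining = 228 − 20.41831 = 207.5817 mL
New rate:
Dose = 15 ng/kg/min × 66.77273 kg = 1001.591 ng/min
1001.591 ng/min × 60 min/hr = 60095.45 ng/hr
Rate = 60095.45 ng/hr ÷ 2236.842 ng/mL = 26.8662 mL/hr
Time remaining = 207.5817 mL ÷ 26.8662 mL/hr = 7.726499 hr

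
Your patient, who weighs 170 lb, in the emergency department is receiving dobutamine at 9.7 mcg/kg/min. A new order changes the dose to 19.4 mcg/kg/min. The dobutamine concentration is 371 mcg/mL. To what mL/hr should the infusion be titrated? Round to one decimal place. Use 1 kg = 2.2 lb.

242.4 mL/hr

Weight = 170 lb ÷ 2.2 lb/kg = 77.27273 kg
Dose = 19.4 mcg/kg/min × 77.27273 kg = 1499.091 mcg/min
1499.091 mcg/min × 60 min/hr = 89945.45 mcg/hr
Rate = 89945.45 mcg/hr ÷ 371 mcg/mL = 242.4406 mL/hr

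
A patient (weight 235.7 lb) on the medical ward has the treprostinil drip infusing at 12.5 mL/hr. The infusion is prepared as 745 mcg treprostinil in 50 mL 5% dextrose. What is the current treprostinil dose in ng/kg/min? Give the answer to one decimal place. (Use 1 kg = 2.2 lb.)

Weight = 235.7 lb ÷ 2.2 lb/kg = 107.1364 kg
Concentration = 745 mcg ÷ 50 mL = 14.9 mcg/mL = 14900 ng/mL
Drug rate = 12.5 mL/hr × 14900 ng/mL = 186250 ng/hr
186250 ng/hr ÷ 60 min/hr = 3104.167 ng/min
3104.167 ng/min ÷ 107.1364 kg = 28.97398 ng/kg/min

29.0 ng/kg/min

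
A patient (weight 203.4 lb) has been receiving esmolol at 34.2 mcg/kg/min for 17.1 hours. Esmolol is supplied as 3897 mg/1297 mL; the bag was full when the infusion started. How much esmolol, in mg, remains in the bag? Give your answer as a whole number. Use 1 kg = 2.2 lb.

Weight = 203.4 lb ÷ 2.2 lb/kg = 92.45455 kg
Dose = 34.2 mcg/kg/min × 92.45455 kg = 3161.945 mcg/min
3161.945 mcg/min × 60 min/hr = 189716.7 mcg/hr
Concentration = 3897 mg ÷ 1297 mL = 3.004626 mg/mL = 3004.626 mcg/mL
Rate = 189716.7 mcg/hr ÷ 3004.626 mcg/mL = 63.14154 mL/hr
Volume infused = 63.14154 mL/hr × 17.1 hr = 1079.72 mL
Volume remaining = 1297 − 1079.72 = 217.2796 mL
Drug remaining = 217.2796 mL × 3004.626 mcg/mL = 652844 mcg = 652.844 mg

653 mg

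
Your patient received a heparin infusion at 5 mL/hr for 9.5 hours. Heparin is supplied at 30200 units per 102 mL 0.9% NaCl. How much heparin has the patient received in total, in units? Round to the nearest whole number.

Concentration = 30200 units ÷ 102 mL = 296.0784 units/mL
Drug rate = 5 mL/hr × 296.0784 units/mL = 1480.392 units/hr
Total = 1480.392 units/hr × 9.5 hr = 14063.73 units

14064 units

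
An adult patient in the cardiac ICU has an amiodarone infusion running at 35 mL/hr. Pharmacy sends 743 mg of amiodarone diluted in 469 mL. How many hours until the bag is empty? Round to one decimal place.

13.4 hours

Duration = 469 mL ÷ 35 mL/hr = 13.4 hr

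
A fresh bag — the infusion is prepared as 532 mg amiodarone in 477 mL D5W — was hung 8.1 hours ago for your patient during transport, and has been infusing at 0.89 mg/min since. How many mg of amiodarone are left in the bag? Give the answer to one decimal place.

0.89 mg/min × 60 min/hr = 53.4 mg/hr
Concentration = 532 mg ÷ 477 mL = 1.115304 mg/mL
Rate = 53.4 mg/hr ÷ 1.115304 mg/mL = 47.87932 mL/hr
Volume infused = 47.87932 mL/hr × 8.1 hr = 387.8225 mL
Volume remaining = 477 − 387.8225 = 89.17748 mL
Drug remaining = 89.17748 mL × 1.115304 mg/mL = 99.46 mg

99.5 mg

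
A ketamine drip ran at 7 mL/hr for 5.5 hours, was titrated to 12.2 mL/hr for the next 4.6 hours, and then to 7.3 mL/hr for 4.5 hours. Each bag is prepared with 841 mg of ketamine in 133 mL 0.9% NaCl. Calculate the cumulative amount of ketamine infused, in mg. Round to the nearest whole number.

Concentration = 841 mg ÷ 133 mL = 6.323308 mg/mL
Stage 1: 7 mL/hr × 5.5 hr = 38.5 mL → 38.5 mL × 6.323308 mg/mL = 243.4474 mg
Stage 2: 12.2 mL/hr × 4.6 hr = 56.12 mL → 56.12 mL × 6.323308 mg/mL = 354.8641 mg
Stage 3: 7.3 mL/hr × 4.5 hr = 32.85 mL → 32.85 mL × 6.323308 mg/mL = 207.7207 mg
Total = 243.4474 + 354.8641 + 207.7207 = 806.0321 mg

806 mg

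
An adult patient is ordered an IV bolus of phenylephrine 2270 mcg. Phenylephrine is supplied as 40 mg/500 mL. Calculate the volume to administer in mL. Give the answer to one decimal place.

28.4 mL

Concentration = 40 mg ÷ 500 mL = 0.08 mg/mL = 80 mcg/mL
Volume = 2270 mcg ÷ 80 mcg/mL = 28.375 mL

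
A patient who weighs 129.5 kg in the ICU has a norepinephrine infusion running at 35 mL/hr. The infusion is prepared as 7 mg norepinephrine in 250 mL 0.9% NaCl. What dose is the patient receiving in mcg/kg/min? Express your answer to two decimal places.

0.13 mcg/kg/min

Concentration = 7 mg ÷ 250 mL = 0.028 mg/mL = 28 mcg/mL
Drug rate = 35 mL/hr × 28 mcg/mL = 980 mcg/hr
980 mcg/hr ÷ 60 min/hr = 16.33333 mcg/min
16.33333 mcg/min ÷ 129.5 kg = 0.1261261 mcg/kg/min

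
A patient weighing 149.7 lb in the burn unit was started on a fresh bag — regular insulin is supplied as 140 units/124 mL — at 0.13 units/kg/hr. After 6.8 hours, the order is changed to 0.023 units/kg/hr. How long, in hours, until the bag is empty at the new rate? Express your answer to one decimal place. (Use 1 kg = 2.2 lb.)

51.0 hours

Initial rate:
Weight = 149.7 lb ÷ 2.2 lb/kg = 68.04545 kg
Dose = 0.13 units/kg/hr × 68.04545 kg = 8.845909 units/hr
Concentration = 140 units ÷ 124 mL = 1.129032 units/mL
Rate = 8.845909 units/hr ÷ 1.129032 units/mL = 7.834948 mL/hr
Volume infused so far = 7.834948 mL/hr × 6.8 hr = 53.27765 mL
Volume remaining = 124 − 53.27765 = 70.72235 mL
New rate:
Dose = 0.023 units/kg/hr × 68.04545 kg = 1.565045 units/hr
Rate = 1.565045 units/hr ÷ 1.129032 units/mL = 1.386183 mL/hr
Time remaining = 70.72235 mL ÷ 1.386183 mL/hr = 51.01949 hr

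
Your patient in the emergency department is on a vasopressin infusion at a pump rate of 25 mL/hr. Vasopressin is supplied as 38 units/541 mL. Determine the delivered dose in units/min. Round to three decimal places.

0.029 units/min

Concentration = 38 units ÷ 541 mL = 0.0702403 units/mL
Drug rate = 25 mL/hr × 0.0702403 units/mL = 1.756007 units/hr
1.756007 units/hr ÷ 60 min/hr = 0.02926679 units/min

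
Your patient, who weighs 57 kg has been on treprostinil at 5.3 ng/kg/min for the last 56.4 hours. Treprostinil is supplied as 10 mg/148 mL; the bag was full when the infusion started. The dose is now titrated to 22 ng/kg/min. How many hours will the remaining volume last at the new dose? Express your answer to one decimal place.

Initial rate:
Dose = 5.3 ng/kg/min × 57 kg = 302.1 ng/min
302.1 ng/min × 60 min/hr = 18126 ng/hr
Concentration = 10 mg ÷ 148 mL = 0.06756757 mg/mL = 67567.57 ng/mL
Rate = 18126 ng/hr ÷ 67567.57 ng/mL = 0.2682648 mL/hr
Volume infused so far = 0.2682648 mL/hr × 56.4 hr = 15.13013 mL
Volume remaining = 148 − 15.13013 = 132.8699 mL
New rate:
Dose = 22 ng/kg/min × 57 kg = 1254 ng/min
1254 ng/min × 60 min/hr = 75240 ng/hr
Rate = 75240 ng/hr ÷ 67567.57 ng/mL = 1.113552 mL/hr
Time remaining = 132.8699 mL ÷ 1.113552 mL/hr = 119.3208 hr

119.3 hours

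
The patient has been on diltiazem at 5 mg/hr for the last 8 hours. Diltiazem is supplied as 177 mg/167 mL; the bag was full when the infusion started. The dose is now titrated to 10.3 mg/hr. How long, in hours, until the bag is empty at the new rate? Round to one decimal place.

Initial rate:
Concentration = 177 mg ÷ 167 mL = 1.05988 mg/mL
Rate = 5 mg/hr ÷ 1.05988 mg/mL = 4.717514 mL/hr
Volume infused so far = 4.717514 mL/hr × 8 hr = 37.74011 mL
Volume remaining = 167 − 37.74011 = 129.2599 mL
New rate:
Rate = 10.3 mg/hr ÷ 1.05988 mg/mL = 9.718079 mL/hr
Time remaining = 129.2599 mL ÷ 9.718079 mL/hr = 13.30097 hr

13.3 hours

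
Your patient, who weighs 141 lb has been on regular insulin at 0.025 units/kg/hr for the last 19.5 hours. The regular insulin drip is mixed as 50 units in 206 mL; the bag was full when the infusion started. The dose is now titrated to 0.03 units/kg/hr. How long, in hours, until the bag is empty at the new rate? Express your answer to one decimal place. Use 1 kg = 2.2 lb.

9.8 hours

Initial rate:
Weight = 141 lb ÷ 2.2 lb/kg = 64.09091 kg
Dose = 0.025 units/kg/hr × 64.09091 kg = 1.602273 units/hr
Concentration = 50 units ÷ 206 mL = 0.2427184 units/mL
Rate = 1.602273 units/hr ÷ 0.2427184 units/mL = 6.601364 mL/hr
Volume infused so far = 6.601364 mL/hr × 19.5 hr = 128.7266 mL
Volume remaining = 206 − 128.7266 = 77.27341 mL
New rate:
Dose = 0.03 units/kg/hr × 64.09091 kg = 1.922727 units/hr
Rate = 1.922727 units/hr ÷ 0.2427184 units/mL = 7.921636 mL/hr
Time remaining = 77.27341 mL ÷ 7.921636 mL/hr = 9.754728 hr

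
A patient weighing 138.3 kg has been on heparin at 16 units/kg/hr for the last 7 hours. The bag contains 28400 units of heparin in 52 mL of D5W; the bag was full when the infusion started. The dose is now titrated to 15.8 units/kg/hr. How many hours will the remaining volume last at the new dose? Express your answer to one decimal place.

5.9 hours

Initial rate:
Dose = 16 units/kg/hr × 138.3 kg = 2212.8 units/hr
Concentration = 28400 units ÷ 52 mL = 546.1538 units/mL
Rate = 2212.8 units/hr ÷ 546.1538 units/mL = 4.051606 mL/hr
Volume infused so far = 4.051606 mL/hr × 7 hr = 28.36124 mL
Volume remaining = 52 − 28.36124 = 23.63876 mL
New rate:
Dose = 15.8 units/kg/hr × 138.3 kg = 2185.14 units/hr
Rate = 2185.14 units/hr ÷ 546.1538 units/mL = 4.000961 mL/hr
Time remaining = 23.63876 mL ÷ 4.000961 mL/hr = 5.908271 hr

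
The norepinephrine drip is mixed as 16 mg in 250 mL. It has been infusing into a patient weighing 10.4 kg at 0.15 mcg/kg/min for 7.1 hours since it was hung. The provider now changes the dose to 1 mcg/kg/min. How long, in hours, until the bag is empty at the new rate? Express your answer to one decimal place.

24.6 hours

Initial rate:
Dose = 0.15 mcg/kg/min × 10.4 kg = 1.56 mcg/min
1.56 mcg/min × 60 min/hr = 93.6 mcg/hr
Concentration = 16 mg ÷ 250 mL = 0.064 mg/mL = 64 mcg/mL
Rate = 93.6 mcg/hr ÷ 64 mcg/mL = 1.4625 mL/hr
Volume infused so far = 1.4625 mL/hr × 7.1 hr = 10.38375 mL
Volume remaining = 250 − 10.38375 = 239.6163 mL
New rate:
Dose = 1 mcg/kg/min × 10.4 kg = 10.4 mcg/min
10.4 mcg/min × 60 min/hr = 624 mcg/hr
Rate = 624 mcg/hr ÷ 64 mcg/mL = 9.75 mL/hr
Time remaining = 239.6163 mL ÷ 9.75 mL/hr = 24.57603 hr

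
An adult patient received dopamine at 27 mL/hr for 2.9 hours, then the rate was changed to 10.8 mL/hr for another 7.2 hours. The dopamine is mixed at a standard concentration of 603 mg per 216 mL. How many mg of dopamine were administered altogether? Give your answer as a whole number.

Concentration = 603 mg ÷ 216 mL = 2.791667 mg/mL
Stage 1: 27 mL/hr × 2.9 hr = 78.3 mL → 78.3 mL × 2.791667 mg/mL = 218.5875 mg
Stage 2: 10.8 mL/hr × 7.2 hr = 77.76 mL → 77.76 mL × 2.791667 mg/mL = 217.08 mg
Total = 218.5875 + 217.08 = 435.6675 mg

436 mg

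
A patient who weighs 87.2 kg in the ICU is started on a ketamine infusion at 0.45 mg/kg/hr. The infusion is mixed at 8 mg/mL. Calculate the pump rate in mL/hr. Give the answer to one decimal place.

Dose = 0.45 mg/kg/hr × 87.2 kg = 39.24 mg/hr
Rate = 39.24 mg/hr ÷ 8 mg/mL = 4.905 mL/hr

4.9 mL/hr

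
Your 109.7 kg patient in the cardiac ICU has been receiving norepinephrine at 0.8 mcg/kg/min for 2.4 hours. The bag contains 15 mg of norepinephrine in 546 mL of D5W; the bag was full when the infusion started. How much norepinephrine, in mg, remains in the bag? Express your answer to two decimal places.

2.36 mg

Dose = 0.8 mcg/kg/min × 109.7 kg = 87.76 mcg/min
87.76 mcg/min × 60 min/hr = 5265.6 mcg/hr
Concentration = 15 mg ÷ 546 mL = 0.02747253 mg/mL = 27.47253 mcg/mL
Rate = 5265.6 mcg/hr ÷ 27.47253 mcg/mL = 191.6678 mL/hr
Volume infused = 191.6678 mL/hr × 2.4 hr = 460.0028 mL
Volume remaining = 546 − 460.0028 = 85.99718 mL
Drug remaining = 85.99718 mL × 27.47253 mcg/mL = 2362.56 mcg = 2.36256 mg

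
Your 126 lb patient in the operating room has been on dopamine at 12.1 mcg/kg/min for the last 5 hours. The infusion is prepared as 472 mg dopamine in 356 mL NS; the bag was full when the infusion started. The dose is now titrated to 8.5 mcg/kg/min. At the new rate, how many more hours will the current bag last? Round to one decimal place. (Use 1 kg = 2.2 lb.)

9.0 hours

Initial rate:
Weight = 126 lb ÷ 2.2 lb/kg = 57.27273 kg
Dose = 12.1 mcg/kg/min × 57.27273 kg = 693 mcg/min
693 mcg/min × 60 min/hr = 41580 mcg/hr
Concentration = 472 mg ÷ 356 mL = 1.325843 mg/mL = 1325.843 mcg/mL
Rate = 41580 mcg/hr ÷ 1325.843 mcg/mL = 31.36119 mL/hr
Volume infused so far = 31.36119 mL/hr × 5 hr = 156.8059 mL
Volume remaining = 356 − 156.8059 = 199.1941 mL
New rate:
Dose = 8.5 mcg/kg/min × 57.27273 kg = 486.8182 mcg/min
486.8182 mcg/min × 60 min/hr = 29209.09 mcg/hr
Rate = 29209.09 mcg/hr ÷ 1325.843 mcg/mL = 22.03059 mL/hr
Time remaining = 199.1941 mL ÷ 22.03059 mL/hr = 9.041706 hr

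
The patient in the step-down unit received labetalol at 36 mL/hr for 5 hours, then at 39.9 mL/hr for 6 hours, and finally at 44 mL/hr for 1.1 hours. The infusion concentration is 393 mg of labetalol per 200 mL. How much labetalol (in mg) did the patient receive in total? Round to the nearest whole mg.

919 mg

Concentration = 393 mg ÷ 200 mL = 1.965 mg/mL
Stage 1: 36 mL/hr × 5 hr = 180 mL → 180 mL × 1.965 mg/mL = 353.7 mg
Stage 2: 39.9 mL/hr × 6 hr = 239.4 mL → 239.4 mL × 1.965 mg/mL = 470.421 mg
Stage 3: 44 mL/hr × 1.1 hr = 48.4 mL → 48.4 mL × 1.965 mg/mL = 95.106 mg
Total = 353.7 + 470.421 + 95.106 = 919.227 mg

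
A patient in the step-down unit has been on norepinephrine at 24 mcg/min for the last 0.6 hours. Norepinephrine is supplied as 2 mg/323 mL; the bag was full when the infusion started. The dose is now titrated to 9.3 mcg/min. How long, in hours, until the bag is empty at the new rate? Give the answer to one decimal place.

Initial rate:
24 mcg/min × 60 min/hr = 1440 mcg/hr
Concentration = 2 mg ÷ 323 mL = 0.00619195 mg/mL = 6.19195 mcg/mL
Rate = 1440 mcg/hr ÷ 6.19195 mcg/mL = 232.56 mL/hr
Volume infused so far = 232.56 mL/hr × 0.6 hr = 139.536 mL
Volume remaining = 323 − 139.536 = 183.464 mL
New rate:
9.3 mcg/min × 60 min/hr = 558 mcg/hr
Rate = 558 mcg/hr ÷ 6.19195 mcg/mL = 90.117 mL/hr
Time remaining = 183.464 mL ÷ 90.117 mL/hr = 2.035842 hr

2.0 hours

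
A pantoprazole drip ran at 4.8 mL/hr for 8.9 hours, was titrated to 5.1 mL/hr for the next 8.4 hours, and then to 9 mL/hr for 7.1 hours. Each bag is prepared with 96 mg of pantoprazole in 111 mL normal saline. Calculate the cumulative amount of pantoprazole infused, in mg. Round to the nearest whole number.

Concentration = 96 mg ÷ 111 mL = 0.8648649 mg/mL
Stage 1: 4.8 mL/hr × 8.9 hr = 42.72 mL → 42.72 mL × 0.8648649 mg/mL = 36.94703 mg
Stage 2: 5.1 mL/hr × 8.4 hr = 42.84 mL → 42.84 mL × 0.8648649 mg/mL = 37.05081 mg
Stage 3: 9 mL/hr × 7.1 hr = 63.9 mL → 63.9 mL × 0.8648649 mg/mL = 55.26486 mg
Total = 36.94703 + 37.05081 + 55.26486 = 129.2627 mg

129 mg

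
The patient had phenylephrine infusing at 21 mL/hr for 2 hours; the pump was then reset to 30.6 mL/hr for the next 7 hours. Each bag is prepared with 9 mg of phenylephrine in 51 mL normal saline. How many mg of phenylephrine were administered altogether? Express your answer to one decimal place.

45.2 mg

Concentration = 9 mg ÷ 51 mL = 0.1764706 mg/mL
Stage 1: 21 mL/hr × 2 hr = 42 mL → 42 mL × 0.1764706 mg/mL = 7.411765 mg
Stage 2: 30.6 mL/hr × 7 hr = 214.2 mL → 214.2 mL × 0.1764706 mg/mL = 37.8 mg
Total = 7.411765 + 37.8 = 45.21176 mg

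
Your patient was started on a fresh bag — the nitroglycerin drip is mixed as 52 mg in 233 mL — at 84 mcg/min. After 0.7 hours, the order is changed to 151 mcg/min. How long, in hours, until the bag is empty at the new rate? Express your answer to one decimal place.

5.4 hours

Initial rate:
84 mcg/min × 60 min/hr = 5040 mcg/hr
Concentration = 52 mg ÷ 233 mL = 0.223176 mg/mL = 223.176 mcg/mL
Rate = 5040 mcg/hr ÷ 223.176 mcg/mL = 22.58308 mL/hr
Volume infused so far = 22.58308 mL/hr × 0.7 hr = 15.80815 mL
Volume remaining = 233 − 15.80815 = 217.1918 mL
New rate:
151 mcg/min × 60 min/hr = 9060 mcg/hr
Rate = 9060 mcg/hr ÷ 223.176 mcg/mL = 40.59577 mL/hr
Time remaining = 217.1918 mL ÷ 40.59577 mL/hr = 5.35011 hr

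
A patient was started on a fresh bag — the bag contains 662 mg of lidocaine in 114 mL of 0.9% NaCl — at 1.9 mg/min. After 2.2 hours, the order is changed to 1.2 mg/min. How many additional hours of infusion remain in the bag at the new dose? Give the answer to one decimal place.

Initial rate:
1.9 mg/min × 60 min/hr = 114 mg/hr
Concentration = 662 mg ÷ 114 mL = 5.807018 mg/mL
Rate = 114 mg/hr ÷ 5.807018 mg/mL = 19.63142 mL/hr
Volume infused so far = 19.63142 mL/hr × 2.2 hr = 43.18912 mL
Volume remaining = 114 − 43.18912 = 70.81088 mL
New rate:
1.2 mg/min × 60 min/hr = 72 mg/hr
Rate = 72 mg/hr ÷ 5.807018 mg/mL = 12.39879 mL/hr
Time remaining = 70.81088 mL ÷ 12.39879 mL/hr = 5.711111 hr

5.7 hours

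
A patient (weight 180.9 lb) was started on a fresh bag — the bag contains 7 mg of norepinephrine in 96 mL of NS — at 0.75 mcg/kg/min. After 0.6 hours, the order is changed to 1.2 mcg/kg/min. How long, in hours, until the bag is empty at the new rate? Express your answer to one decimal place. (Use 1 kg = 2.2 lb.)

Initial rate:
Weight = 180.9 lb ÷ 2.2 lb/kg = 82.22727 kg
Dose = 0.75 mcg/kg/min × 82.22727 kg = 61.67045 mcg/min
61.67045 mcg/min × 60 min/hr = 3700.227 mcg/hr
Concentration = 7 mg ÷ 96 mL = 0.07291667 mg/mL = 72.91667 mcg/mL
Rate = 3700.227 mcg/hr ÷ 72.91667 mcg/mL = 50.74597 mL/hr
Volume infused so far = 50.74597 mL/hr × 0.6 hr = 30.44758 mL
Volume remaining = 96 − 30.44758 = 65.55242 mL
New rate:
Dose = 1.2 mcg/kg/min × 82.22727 kg = 98.67273 mcg/min
98.67273 mcg/min × 60 min/hr = 5920.364 mcg/hr
Rate = 5920.364 mcg/hr ÷ 72.91667 mcg/mL = 81.19356 mL/hr
Time remaining = 65.55242 mL ÷ 81.19356 mL/hr = 0.8073598 hr

0.8 hours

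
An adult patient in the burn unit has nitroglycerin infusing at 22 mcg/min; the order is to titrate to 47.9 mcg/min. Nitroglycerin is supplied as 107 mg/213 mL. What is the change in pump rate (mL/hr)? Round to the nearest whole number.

3 mL/hr

At the current dose:
22 mcg/min × 60 min/hr = 1320 mcg/hr
Concentration = 107 mg ÷ 213 mL = 0.5023474 mg/mL = 502.3474 mcg/mL
Rate = 1320 mcg/hr ÷ 502.3474 mcg/mL = 2.627664 mL/hr
At the new dose:
47.9 mcg/min × 60 min/hr = 2874 mcg/hr
Rate = 2874 mcg/hr ÷ 502.3474 mcg/mL = 5.72114 mL/hr
Change = 5.72114 − 2.627664 = 3.093477 mL/hr → 3.093477 mL/hr increase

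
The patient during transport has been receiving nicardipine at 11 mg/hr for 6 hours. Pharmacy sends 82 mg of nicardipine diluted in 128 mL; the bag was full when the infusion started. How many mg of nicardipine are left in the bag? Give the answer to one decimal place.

Concentration = 82 mg ÷ 128 mL = 0.640625 mg/mL
Rate = 11 mg/hr ÷ 0.640625 mg/mL = 17.17073 mL/hr
Volume infused = 17.17073 mL/hr × 6 hr = 103.0244 mL
Volume remaining = 128 − 103.0244 = 24.97561 mL
Drug remaining = 24.97561 mL × 0.640625 mg/mL = 16 mg

16.0 mg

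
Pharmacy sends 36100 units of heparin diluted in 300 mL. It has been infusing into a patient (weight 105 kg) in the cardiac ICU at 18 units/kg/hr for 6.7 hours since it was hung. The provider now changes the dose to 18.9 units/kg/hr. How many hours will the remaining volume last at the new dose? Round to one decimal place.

Initial rate:
Dose = 18 units/kg/hr × 105 kg = 1890 units/hr
Concentration = 36100 units ÷ 300 mL = 120.3333 units/mL
Rate = 1890 units/hr ÷ 120.3333 units/mL = 15.70637 mL/hr
Volume infused so far = 15.70637 mL/hr × 6.7 hr = 105.2327 mL
Volume remaining = 300 − 105.2327 = 194.7673 mL
New rate:
Dose = 18.9 units/kg/hr × 105 kg = 1984.5 units/hr
Rate = 1984.5 units/hr ÷ 120.3333 units/mL = 16.49169 mL/hr
Time remaining = 194.7673 mL ÷ 16.49169 mL/hr = 11.81003 hr

11.8 hours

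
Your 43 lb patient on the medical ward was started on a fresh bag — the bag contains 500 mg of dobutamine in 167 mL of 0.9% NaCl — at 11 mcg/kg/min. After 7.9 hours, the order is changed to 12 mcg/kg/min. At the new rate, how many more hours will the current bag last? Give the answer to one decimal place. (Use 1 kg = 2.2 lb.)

28.3 hours

Initial rate:
Weight = 43 lb ÷ 2.2 lb/kg = 19.54545 kg
Dose = 11 mcg/kg/min × 19.54545 kg = 215 mcg/min
215 mcg/min × 60 min/hr = 12900 mcg/hr
Concentration = 500 mg ÷ 167 mL = 2.994012 mg/mL = 2994.012 mcg/mL
Rate = 12900 mcg/hr ÷ 2994.012 mcg/mL = 4.3086 mL/hr
Volume infused so far = 4.3086 mL/hr × 7.9 hr = 34.03794 mL
Volume remaining = 167 − 34.03794 = 132.9621 mL
New rate:
Dose = 12 mcg/kg/min × 19.54545 kg = 234.5455 mcg/min
234.5455 mcg/min × 60 min/hr = 14072.73 mcg/hr
Rate = 14072.73 mcg/hr ÷ 2994.012 mcg/mL = 4.700291 mL/hr
Time remaining = 132.9621 mL ÷ 4.700291 mL/hr = 28.28805 hr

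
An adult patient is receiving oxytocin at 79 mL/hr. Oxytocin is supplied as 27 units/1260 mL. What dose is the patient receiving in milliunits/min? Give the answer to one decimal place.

28.2 milliunits/min

Concentration = 27 units ÷ 1260 mL = 0.02142857 units/mL = 21.42857 milliunits/mL
Drug rate = 79 mL/hr × 21.42857 milliunits/mL = 1692.857 milliunits/hr
1692.857 milliunits/hr ÷ 60 min/hr = 28.21429 milliunits/min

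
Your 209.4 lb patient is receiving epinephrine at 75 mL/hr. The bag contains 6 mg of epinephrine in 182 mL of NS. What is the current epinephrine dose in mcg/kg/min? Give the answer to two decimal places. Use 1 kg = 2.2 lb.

Weight = 209.4 lb ÷ 2.2 lb/kg = 95.18182 kg
Concentration = 6 mg ÷ 182 mL = 0.03296703 mg/mL = 32.96703 mcg/mL
Drug rate = 75 mL/hr × 32.96703 mcg/mL = 2472.527 mcg/hr
2472.527 mcg/hr ÷ 60 min/hr = 41.20879 mcg/min
41.20879 mcg/min ÷ 95.18182 kg = 0.4329481 mcg/kg/min

0.43 mcg/kg/min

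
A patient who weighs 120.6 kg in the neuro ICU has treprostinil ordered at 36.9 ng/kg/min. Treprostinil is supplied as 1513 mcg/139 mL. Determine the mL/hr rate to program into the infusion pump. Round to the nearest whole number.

25 mL/hr

Dose = 36.9 ng/kg/min × 120.6 kg = 4450.14 ng/min
4450.14 ng/min × 60 min/hr = 267008.4 ng/hr
Concentration = 1513 mcg ÷ 139 mL = 10.88489 mcg/mL = 10884.89 ng/mL
Rate = 267008.4 ng/hr ÷ 10884.89 ng/mL = 24.53018 mL/hr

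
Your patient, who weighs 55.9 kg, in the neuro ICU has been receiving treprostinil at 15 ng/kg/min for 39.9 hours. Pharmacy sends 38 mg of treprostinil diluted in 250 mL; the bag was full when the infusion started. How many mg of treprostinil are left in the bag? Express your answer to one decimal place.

36.0 mg

Dose = 15 ng/kg/min × 55.9 kg = 838.5 ng/min
838.5 ng/min × 60 min/hr = 50310 ng/hr
Concentration = 38 mg ÷ 250 mL = 0.152 mg/mL = 152000 ng/mL
Rate = 50310 ng/hr ÷ 152000 ng/mL = 0.3309868 mL/hr
Volume infused = 0.3309868 mL/hr × 39.9 hr = 13.20637 mL
Volume remaining = 250 − 13.20637 = 236.7936 mL
Drug remaining = 236.7936 mL × 152000 ng/mL = 35992631 ng = 35.99263 mg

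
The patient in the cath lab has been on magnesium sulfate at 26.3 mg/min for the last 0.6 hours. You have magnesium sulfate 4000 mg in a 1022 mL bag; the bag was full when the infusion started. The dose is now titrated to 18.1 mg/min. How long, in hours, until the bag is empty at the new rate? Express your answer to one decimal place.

Initial rate:
26.3 mg/min × 60 min/hr = 1578 mg/hr
Concentration = 4000 mg ÷ 1022 mL = 3.913894 mg/mL
Rate = 1578 mg/hr ÷ 3.913894 mg/mL = 403.179 mL/hr
Volume infused so far = 403.179 mL/hr × 0.6 hr = 241.9074 mL
Volume remaining = 1022 − 241.9074 = 780.0926 mL
New rate:
18.1 mg/min × 60 min/hr = 1086 mg/hr
Rate = 1086 mg/hr ÷ 3.913894 mg/mL = 277.473 mL/hr
Time remaining = 780.0926 mL ÷ 277.473 mL/hr = 2.811418 hr

2.8 hours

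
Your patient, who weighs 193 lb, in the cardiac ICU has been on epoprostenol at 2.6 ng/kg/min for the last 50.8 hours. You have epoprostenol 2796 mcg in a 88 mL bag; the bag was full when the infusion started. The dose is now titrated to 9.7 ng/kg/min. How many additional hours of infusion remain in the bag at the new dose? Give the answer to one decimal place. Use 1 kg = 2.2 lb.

Initial rate:
Weight = 193 lb ÷ 2.2 lb/kg = 87.72727 kg
Dose = 2.6 ng/kg/min × 87.72727 kg = 228.0909 ng/min
228.0909 ng/min × 60 min/hr = 13685.45 ng/hr
Concentration = 2796 mcg ÷ 88 mL = 31.77273 mcg/mL = 31772.73 ng/mL
Rate = 13685.45 ng/hr ÷ 31772.73 ng/mL = 0.4307296 mL/hr
Volume infused so far = 0.4307296 mL/hr × 50.8 hr = 21.88106 mL
Volume remaining = 88 − 21.88106 = 66.11894 mL
New rate:
Dose = 9.7 ng/kg/min × 87.72727 kg = 850.9545 ng/min
850.9545 ng/min × 60 min/hr = 51057.27 ng/hr
Rate = 51057.27 ng/hr ÷ 31772.73 ng/mL = 1.606953 mL/hr
Time remaining = 66.11894 mL ÷ 1.606953 mL/hr = 41.14554 hr

41.1 hours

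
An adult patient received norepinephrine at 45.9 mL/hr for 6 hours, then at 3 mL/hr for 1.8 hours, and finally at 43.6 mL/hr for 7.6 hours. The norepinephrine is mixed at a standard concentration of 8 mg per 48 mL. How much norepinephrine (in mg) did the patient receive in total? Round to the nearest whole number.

102 mg

Concentration = 8 mg ÷ 48 mL = 0.1666667 mg/mL
Stage 1: 45.9 mL/hr × 6 hr = 275.4 mL → 275.4 mL × 0.1666667 mg/mL = 45.9 mg
Stage 2: 3 mL/hr × 1.8 hr = 5.4 mL → 5.4 mL × 0.1666667 mg/mL = 0.9 mg
Stage 3: 43.6 mL/hr × 7.6 hr = 331.36 mL → 331.36 mL × 0.1666667 mg/mL = 55.22667 mg
Total = 45.9 + 0.9 + 55.22667 = 102.0267 mg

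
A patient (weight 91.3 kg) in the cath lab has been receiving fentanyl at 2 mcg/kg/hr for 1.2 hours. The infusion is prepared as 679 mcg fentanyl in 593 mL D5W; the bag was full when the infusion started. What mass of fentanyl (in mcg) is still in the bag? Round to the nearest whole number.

460 mcg

Dose = 2 mcg/kg/hr × 91.3 kg = 182.6 mcg/hr
Concentration = 679 mcg ÷ 593 mL = 1.145025 mcg/mL
Rate = 182.6 mcg/hr ÷ 1.145025 mcg/mL = 159.4725 mL/hr
Volume infused = 159.4725 mL/hr × 1.2 hr = 191.367 mL
Volume remaining = 593 − 191.367 = 401.633 mL
Drug remaining = 401.633 mL × 1.145025 mcg/mL = 459.88 mcg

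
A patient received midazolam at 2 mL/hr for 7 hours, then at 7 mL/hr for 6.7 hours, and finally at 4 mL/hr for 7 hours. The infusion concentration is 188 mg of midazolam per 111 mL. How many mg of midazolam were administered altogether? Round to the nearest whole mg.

Concentration = 188 mg ÷ 111 mL = 1.693694 mg/mL
Stage 1: 2 mL/hr × 7 hr = 14 mL → 14 mL × 1.693694 mg/mL = 23.71171 mg
Stage 2: 7 mL/hr × 6.7 hr = 46.9 mL → 46.9 mL × 1.693694 mg/mL = 79.43423 mg
Stage 3: 4 mL/hr × 7 hr = 28 mL → 28 mL × 1.693694 mg/mL = 47.42342 mg
Total = 23.71171 + 79.43423 + 47.42342 = 150.5694 mg

151 mg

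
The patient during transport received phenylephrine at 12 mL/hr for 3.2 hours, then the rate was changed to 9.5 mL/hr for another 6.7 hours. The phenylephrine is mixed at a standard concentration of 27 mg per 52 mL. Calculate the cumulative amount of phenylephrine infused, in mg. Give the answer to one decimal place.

Concentration = 27 mg ÷ 52 mL = 0.5192308 mg/mL
Stage 1: 12 mL/hr × 3.2 hr = 38.4 mL → 38.4 mL × 0.5192308 mg/mL = 19.93846 mg
Stage 2: 9.5 mL/hr × 6.7 hr = 63.65 mL → 63.65 mL × 0.5192308 mg/mL = 33.04904 mg
Total = 19.93846 + 33.04904 = 52.9875 mg

53.0 mg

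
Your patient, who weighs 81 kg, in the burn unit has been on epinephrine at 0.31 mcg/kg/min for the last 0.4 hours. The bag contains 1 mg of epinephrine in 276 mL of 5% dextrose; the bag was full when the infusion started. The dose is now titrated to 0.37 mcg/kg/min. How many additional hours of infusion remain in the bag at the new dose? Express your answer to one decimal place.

0.2 hours

Initial rate:
Dose = 0.31 mcg/kg/min × 81 kg = 25.11 mcg/min
25.11 mcg/min × 60 min/hr = 1506.6 mcg/hr
Concentration = 1 mg ÷ 276 mL = 0.003623188 mg/mL = 3.623188 mcg/mL
Rate = 1506.6 mcg/hr ÷ 3.623188 mcg/mL = 415.8216 mL/hr
Volume infused so far = 415.8216 mL/hr × 0.4 hr = 166.3286 mL
Volume remaining = 276 − 166.3286 = 109.6714 mL
New rate:
Dose = 0.37 mcg/kg/min × 81 kg = 29.97 mcg/min
29.97 mcg/min × 60 min/hr = 1798.2 mcg/hr
Rate = 1798.2 mcg/hr ÷ 3.623188 mcg/mL = 496.3032 mL/hr
Time remaining = 109.6714 mL ÷ 496.3032 mL/hr = 0.2209765 hr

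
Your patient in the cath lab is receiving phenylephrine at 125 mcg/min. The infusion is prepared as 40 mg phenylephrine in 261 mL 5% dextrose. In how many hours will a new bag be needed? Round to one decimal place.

125 mcg/min × 60 min/hr = 7500 mcg/hr
Concentration = 40 mg ÷ 261 mL = 0.1532567 mg/mL = 153.2567 mcg/mL
Rate = 7500 mcg/hr ÷ 153.2567 mcg/mL = 48.9375 mL/hr
Duration = 261 mL ÷ 48.9375 mL/hr = 5.333333 hr

5.3 hours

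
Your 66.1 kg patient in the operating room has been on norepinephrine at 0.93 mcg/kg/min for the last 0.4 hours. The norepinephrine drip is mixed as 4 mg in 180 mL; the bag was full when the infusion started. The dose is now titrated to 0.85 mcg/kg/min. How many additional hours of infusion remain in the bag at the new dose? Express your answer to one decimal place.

0.7 hours

Initial rate:
Dose = 0.93 mcg/kg/min × 66.1 kg = 61.473 mcg/min
61.473 mcg/min × 60 min/hr = 3688.38 mcg/hr
Concentration = 4 mg ÷ 180 mL = 0.02222222 mg/mL = 22.22222 mcg/mL
Rate = 3688.38 mcg/hr ÷ 22.22222 mcg/mL = 165.9771 mL/hr
Volume infused so far = 165.9771 mL/hr × 0.4 hr = 66.39084 mL
Volume remaining = 180 − 66.39084 = 113.6092 mL
New rate:
Dose = 0.85 mcg/kg/min × 66.1 kg = 56.185 mcg/min
56.185 mcg/min × 60 min/hr = 3371.1 mcg/hr
Rate = 3371.1 mcg/hr ÷ 22.22222 mcg/mL = 151.6995 mL/hr
Time remaining = 113.6092 mL ÷ 151.6995 mL/hr = 0.7489093 hr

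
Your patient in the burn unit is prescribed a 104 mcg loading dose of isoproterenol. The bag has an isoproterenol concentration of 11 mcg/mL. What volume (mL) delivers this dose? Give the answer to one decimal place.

Volume = 104 mcg ÷ 11 mcg/mL = 9.454545 mL

9.5 mL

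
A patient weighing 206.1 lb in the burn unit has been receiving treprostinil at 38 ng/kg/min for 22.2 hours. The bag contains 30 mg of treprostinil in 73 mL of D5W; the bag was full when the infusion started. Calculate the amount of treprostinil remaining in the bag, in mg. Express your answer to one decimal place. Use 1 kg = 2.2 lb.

25.3 mg

Weight = 206.1 lb ÷ 2.2 lb/kg = 93.68182 kg
Dose = 38 ng/kg/min × 93.68182 kg = 3559.909 ng/min
3559.909 ng/min × 60 min/hr = 213594.5 ng/hr
Concentration = 30 mg ÷ 73 mL = 0.4109589 mg/mL = 410958.9 ng/mL
Rate = 213594.5 ng/hr ÷ 410958.9 ng/mL = 0.5197467 mL/hr
Volume infused = 0.5197467 mL/hr × 22.2 hr = 11.53838 mL
Volume remaining = 73 − 11.53838 = 61.46162 mL
Drug remaining = 61.46162 mL × 410958.9 ng/mL = 25258201 ng = 25.2582 mg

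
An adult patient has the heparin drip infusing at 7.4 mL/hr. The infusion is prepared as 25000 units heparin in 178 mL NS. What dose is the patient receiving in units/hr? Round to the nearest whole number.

1039 units/hr

Concentration = 25000 units ÷ 178 mL = 140.4494 units/mL
Drug rate = 7.4 mL/hr × 140.4494 units/mL = 1039.326 units/hr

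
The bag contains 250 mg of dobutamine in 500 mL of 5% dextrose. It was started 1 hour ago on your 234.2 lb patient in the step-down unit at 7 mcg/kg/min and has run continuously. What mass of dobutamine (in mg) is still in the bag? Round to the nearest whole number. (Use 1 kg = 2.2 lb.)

Weight = 234.2 lb ÷ 2.2 lb/kg = 106.4545 kg
Dose = 7 mcg/kg/min × 106.4545 kg = 745.1818 mcg/min
745.1818 mcg/min × 60 min/hr = 44710.91 mcg/hr
Concentration = 250 mg ÷ 500 mL = 0.5 mg/mL = 500 mcg/mL
Rate = 44710.91 mcg/hr ÷ 500 mcg/mL = 89.42182 mL/hr
Volume infused = 89.42182 mL/hr × 1 hr = 89.42182 mL
Volume remaining = 500 − 89.42182 = 410.5782 mL
Drug remaining = 410.5782 mL × 500 mcg/mL = 205289.1 mcg = 205.2891 mg

205 mg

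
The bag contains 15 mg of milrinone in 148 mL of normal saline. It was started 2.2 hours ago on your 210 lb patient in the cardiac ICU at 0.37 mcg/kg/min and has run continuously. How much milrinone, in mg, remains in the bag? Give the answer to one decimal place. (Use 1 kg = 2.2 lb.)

10.3 mg

Weight = 210 lb ÷ 2.2 lb/kg = 95.45455 kg
Dose = 0.37 mcg/kg/min × 95.45455 kg = 35.31818 mcg/min
35.31818 mcg/min × 60 min/hr = 2119.091 mcg/hr
Concentration = 15 mg ÷ 148 mL = 0.1013514 mg/mL = 101.3514 mcg/mL
Rate = 2119.091 mcg/hr ÷ 101.3514 mcg/mL = 20.90836 mL/hr
Volume infused = 20.90836 mL/hr × 2.2 hr = 45.9984 mL
Volume remaining = 148 − 45.9984 = 102.0016 mL
Drug remaining = 102.0016 mL × 101.3514 mcg/mL = 10338 mcg = 10.338 mg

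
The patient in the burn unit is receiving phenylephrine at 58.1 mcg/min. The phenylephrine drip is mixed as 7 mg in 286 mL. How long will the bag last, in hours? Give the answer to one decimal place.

58.1 mcg/min × 60 min/hr = 3486 mcg/hr
Concentration = 7 mg ÷ 286 mL = 0.02447552 mg/mL = 24.47552 mcg/mL
Rate = 3486 mcg/hr ÷ 24.47552 mcg/mL = 142.428 mL/hr
Duration = 286 mL ÷ 142.428 mL/hr = 2.008032 hr

2.0 hours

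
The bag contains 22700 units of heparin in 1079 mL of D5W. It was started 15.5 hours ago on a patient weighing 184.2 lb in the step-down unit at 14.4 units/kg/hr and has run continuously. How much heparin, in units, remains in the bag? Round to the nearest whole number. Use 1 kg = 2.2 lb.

Weight = 184.2 lb ÷ 2.2 lb/kg = 83.72727 kg
Dose = 14.4 units/kg/hr × 83.72727 kg = 1205.673 units/hr
Concentration = 22700 units ÷ 1079 mL = 21.038 units/mL
Rate = 1205.673 units/hr ÷ 21.038 units/mL = 57.30929 mL/hr
Volume infused = 57.30929 mL/hr × 15.5 hr = 888.294 mL
Volume remaining = 1079 − 888.294 = 190.706 mL
Drug remaining = 190.706 mL × 21.038 units/mL = 4012.073 units

4012 units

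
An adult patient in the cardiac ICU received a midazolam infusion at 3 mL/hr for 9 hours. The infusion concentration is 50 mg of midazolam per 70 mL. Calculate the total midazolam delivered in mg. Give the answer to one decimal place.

Concentration = 50 mg ÷ 70 mL = 0.7142857 mg/mL
Drug rate = 3 mL/hr × 0.7142857 mg/mL = 2.142857 mg/hr
Total = 2.142857 mg/hr × 9 hr = 19.28571 mg

19.3 mg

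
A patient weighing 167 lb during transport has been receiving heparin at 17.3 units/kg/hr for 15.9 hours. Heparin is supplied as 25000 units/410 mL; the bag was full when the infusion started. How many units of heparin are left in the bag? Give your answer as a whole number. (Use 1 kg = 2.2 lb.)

Weight = 167 lb ÷ 2.2 lb/kg = 75.90909 kg
Dose = 17.3 units/kg/hr × 75.90909 kg = 1313.227 units/hr
Concentration = 25000 units ÷ 410 mL = 60.97561 units/mL
Rate = 1313.227 units/hr ÷ 60.97561 units/mL = 21.53693 mL/hr
Volume infused = 21.53693 mL/hr × 15.9 hr = 342.4371 mL
Volume remaining = 410 − 342.4371 = 67.56286 mL
Drug remaining = 67.56286 mL × 60.97561 units/mL = 4119.686 units

4120 units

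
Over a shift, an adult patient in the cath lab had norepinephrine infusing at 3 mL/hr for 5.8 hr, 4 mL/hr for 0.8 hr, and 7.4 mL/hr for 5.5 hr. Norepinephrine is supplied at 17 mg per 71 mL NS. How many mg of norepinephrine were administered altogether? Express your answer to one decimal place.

14.7 mg

Concentration = 17 mg ÷ 71 mL = 0.2394366 mg/mL
Stage 1: 3 mL/hr × 5.8 hr = 17.4 mL → 17.4 mL × 0.2394366 mg/mL = 4.166197 mg
Stage 2: 4 mL/hr × 0.8 hr = 3.2 mL → 3.2 mL × 0.2394366 mg/mL = 0.7661972 mg
Stage 3: 7.4 mL/hr × 5.5 hr = 40.7 mL → 40.7 mL × 0.2394366 mg/mL = 9.74507 mg
Total = 4.166197 + 0.7661972 + 9.74507 = 14.67746 mg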